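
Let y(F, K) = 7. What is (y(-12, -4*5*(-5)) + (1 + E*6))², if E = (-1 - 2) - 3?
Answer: 784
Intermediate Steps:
E = -6 (E = -3 - 3 = -6)
(y(-12, -4*5*(-5)) + (1 + E*6))² = (7 + (1 - 6*6))² = (7 + (1 - 36))² = (7 - 35)² = (-28)² = 784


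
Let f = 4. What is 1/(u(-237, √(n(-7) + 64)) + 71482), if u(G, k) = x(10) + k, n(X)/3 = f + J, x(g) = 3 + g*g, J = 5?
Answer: 71585/5124412134 - √91/5124412134 ≈ 1.3968e-5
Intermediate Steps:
x(g) = 3 + g²
n(X) = 27 (n(X) = 3*(4 + 5) = 3*9 = 27)
u(G, k) = 103 + k (u(G, k) = (3 + 10²) + k = (3 + 100) + k = 103 + k)
1/(u(-237, √(n(-7) + 64)) + 71482) = 1/((103 + √(27 + 64)) + 71482) = 1/((103 + √91) + 71482) = 1/(71585 + √91)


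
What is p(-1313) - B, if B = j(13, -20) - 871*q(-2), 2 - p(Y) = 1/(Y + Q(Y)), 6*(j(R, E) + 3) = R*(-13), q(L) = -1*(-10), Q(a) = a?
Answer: 34439335/3939 ≈ 8743.2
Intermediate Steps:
q(L) = 10
j(R, E) = -3 - 13*R/6 (j(R, E) = -3 + (R*(-13))/6 = -3 + (-13*R)/6 = -3 - 13*R/6)
p(Y) = 2 - 1/(2*Y) (p(Y) = 2 - 1/(Y + Y) = 2 - 1/(2*Y))
B = -52447/6 (B = (-3 - 13/6*13) - 871*10 = (-3 - 169/6) - 8710 = -187/6 - 8710 = -52447/6 ≈ -8741.2)
p(-1313) - B = (2 - ½/(-1313)) - 1*(-52447/6) = (2 - ½*(-1/1313)) + 52447/6 = (2 + 1/2626) + 52447/6 = 5253/2626 + 52447/6 = 34439335/3939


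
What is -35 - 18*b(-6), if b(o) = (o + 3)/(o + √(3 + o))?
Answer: -563/13 - 18*I*√3/13 ≈ -43.308 - 2.3982*I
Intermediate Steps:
b(o) = (3 + o)/(o + √(3 + o))
-35 - 18*b(-6) = -35 - 18*(3 - 6)/(-6 + √(3 - 6)) = -35 - 18*(-3)/(-6 + √(-3)) = -35 - 18*(-3)/(-6 + I*√3) = -35 - (-54)/(-6 + I*√3) = -35 + 54/(-6 + I*√3)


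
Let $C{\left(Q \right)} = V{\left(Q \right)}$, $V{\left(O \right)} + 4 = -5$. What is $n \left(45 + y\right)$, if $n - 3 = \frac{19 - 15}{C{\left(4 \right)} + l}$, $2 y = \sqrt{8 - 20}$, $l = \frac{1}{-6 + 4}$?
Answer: $\frac{2205}{19} + \frac{49 i \sqrt{3}}{19} \approx 116.05 + 4.4669 i$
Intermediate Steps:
$V{\left(O \right)} = -9$ ($V{\left(O \right)} = -4 - 5 = -9$)
$l = - \frac{1}{2}$ ($l = \frac{1}{-2} = - \frac{1}{2} \approx -0.5$)
$y = i \sqrt{3}$ ($y = \frac{\sqrt{8 - 20}}{2} = \frac{\sqrt{-12}}{2} = \frac{2 i \sqrt{3}}{2} = i \sqrt{3} \approx 1.732 i$)
$C{\left(Q \right)} = -9$
$n = \frac{49}{19}$ ($n = 3 + \frac{19 - 15}{-9 - \frac{1}{2}} = 3 + \frac{4}{- \frac{19}{2}} = 3 + 4 \left(- \frac{2}{19}\right) = 3 - \frac{8}{19} = \frac{49}{19} \approx 2.5789$)
$n \left(45 + y\right) = \frac{49 \left(45 + i \sqrt{3}\right)}{19} = \frac{2205}{19} + \frac{49 i \sqrt{3}}{19}$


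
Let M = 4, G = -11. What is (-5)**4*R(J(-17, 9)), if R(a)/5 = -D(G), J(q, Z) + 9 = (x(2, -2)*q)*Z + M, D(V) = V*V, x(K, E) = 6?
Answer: -378125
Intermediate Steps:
D(V) = V**2
J(q, Z) = -5 + 6*Z*q (J(q, Z) = -9 + ((6*q)*Z + 4) = -9 + (6*Z*q + 4) = -9 + (4 + 6*Z*q) = -5 + 6*Z*q)
R(a) = -605 (R(a) = 5*(-1*(-11)**2) = 5*(-1*121) = 5*(-121) = -605)
(-5)**4*R(J(-17, 9)) = (-5)**4*(-605) = 625*(-605) = -378125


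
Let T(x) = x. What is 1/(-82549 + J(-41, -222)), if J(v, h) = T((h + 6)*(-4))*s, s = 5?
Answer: -1/78229 ≈ -1.2783e-5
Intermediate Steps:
J(v, h) = -120 - 20*h (J(v, h) = ((h + 6)*(-4))*5 = ((6 + h)*(-4))*5 = (-24 - 4*h)*5 = -120 - 20*h)
1/(-82549 + J(-41, -222)) = 1/(-82549 + (-120 - 20*(-222))) = 1/(-82549 + (-120 + 4440)) = 1/(-82549 + 4320) = 1/(-78229) = -1/78229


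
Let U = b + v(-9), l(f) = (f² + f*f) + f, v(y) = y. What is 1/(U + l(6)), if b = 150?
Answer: 1/219 ≈ 0.0045662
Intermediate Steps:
l(f) = f + 2*f² (l(f) = (f² + f²) + f = 2*f² + f = f + 2*f²)
U = 141 (U = 150 - 9 = 141)
1/(U + l(6)) = 1/(141 + 6*(1 + 2*6)) = 1/(141 + 6*(1 + 12)) = 1/(141 + 6*13) = 1/(141 + 78) = 1/219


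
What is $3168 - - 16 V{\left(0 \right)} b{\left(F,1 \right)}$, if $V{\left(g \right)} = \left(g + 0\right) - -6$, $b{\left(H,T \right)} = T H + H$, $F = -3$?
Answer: $2592$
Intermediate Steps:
$b{\left(H,T \right)} = H + H T$ ($b{\left(H,T \right)} = H T + H = H + H T$)
$V{\left(g \right)} = 6 + g$ ($V{\left(g \right)} = g + 6 = 6 + g$)
$3168 - - 16 V{\left(0 \right)} b{\left(F,1 \right)} = 3168 - - 16 \left(6 + 0\right) \left(- 3 \left(1 + 1\right)\right) = 3168 - \left(-16\right) 6 \left(\left(-3\right) 2\right) = 3168 - \left(-96\right) \left(-6\right) = 3168 - 576 = 2592$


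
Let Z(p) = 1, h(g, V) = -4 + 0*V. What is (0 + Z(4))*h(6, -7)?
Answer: -4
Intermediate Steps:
h(g, V) = -4 (h(g, V) = -4 + 0 = -4)
(0 + Z(4))*h(6, -7) = (0 + 1)*(-4) = 1*(-4) = -4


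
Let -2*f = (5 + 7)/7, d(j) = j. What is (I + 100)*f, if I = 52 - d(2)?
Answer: -900/7 ≈ -128.57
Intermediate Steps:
I = 50 (I = 52 - 1*2 = 52 - 2 = 50)
f = -6/7 (f = -(5 + 7)/(2*7) = -6/7 ≈ -0.85714)
(I + 100)*f = (50 + 100)*(-6/7) = 150*(-6/7) = -900/7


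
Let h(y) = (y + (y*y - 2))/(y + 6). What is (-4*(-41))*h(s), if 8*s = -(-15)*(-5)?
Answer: -200777/54 ≈ -3718.1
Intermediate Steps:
s = -75/8 (s = (-(-15)*(-5))/8 = (-3*25)/8 = (⅛)*(-75) = -75/8 ≈ -9.3750)
h(y) = (-2 + y + y²)/(6 + y) (h(y) = (y + (y² - 2))/(6 + y) = (y + (-2 + y²))/(6 + y) = (-2 + y + y²)/(6 + y))
(-4*(-41))*h(s) = (-4*(-41))*((-2 - 75/8 + (-75/8)²)/(6 - 75/8)) = 164*((-2 - 75/8 + 5625/64)/(-27/8)) = 164*(-8/27*4897/64) = 164*(-4897/216) = -200777/54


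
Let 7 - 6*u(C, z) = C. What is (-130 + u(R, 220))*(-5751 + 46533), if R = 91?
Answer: -5872608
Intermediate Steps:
u(C, z) = 7/6 - C/6
(-130 + u(R, 220))*(-5751 + 46533) = (-130 + (7/6 - ⅙*91))*(-5751 + 46533) = (-130 + (7/6 - 91/6))*40782 = (-130 - 14)*40782 = -144*40782 = -5872608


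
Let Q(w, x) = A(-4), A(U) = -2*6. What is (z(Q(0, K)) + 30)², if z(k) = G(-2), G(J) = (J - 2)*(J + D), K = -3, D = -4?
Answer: 2916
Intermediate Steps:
A(U) = -12
Q(w, x) = -12
G(J) = (-4 + J)*(-2 + J) (G(J) = (J - 2)*(J - 4) = (-2 + J)*(-4 + J) = (-4 + J)*(-2 + J))
z(k) = 24 (z(k) = 8 + (-2)² - 6*(-2) = 8 + 4 + 12 = 24)
(z(Q(0, K)) + 30)² = (24 + 30)² = 54² = 2916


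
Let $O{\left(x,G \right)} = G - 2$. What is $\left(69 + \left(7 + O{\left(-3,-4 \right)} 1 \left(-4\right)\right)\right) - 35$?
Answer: $65$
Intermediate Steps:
$O{\left(x,G \right)} = -2 + G$ ($O{\left(x,G \right)} = G - 2 = -2 + G$)
$\left(69 + \left(7 + O{\left(-3,-4 \right)} 1 \left(-4\right)\right)\right) - 35 = \left(69 + \left(7 + \left(-2 - 4\right) 1 \left(-4\right)\right)\right) - 35 = \left(69 + \left(7 - -24\right)\right) - 35 = \left(69 + \left(7 + 24\right)\right) - 35 = \left(69 + 31\right) - 35 = 100 - 35 = 65$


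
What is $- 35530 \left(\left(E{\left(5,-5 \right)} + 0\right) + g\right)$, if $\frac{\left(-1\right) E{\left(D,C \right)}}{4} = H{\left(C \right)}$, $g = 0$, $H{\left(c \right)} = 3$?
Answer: $426360$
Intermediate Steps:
$E{\left(D,C \right)} = -12$ ($E{\left(D,C \right)} = \left(-4\right) 3 = -12$)
$- 35530 \left(\left(E{\left(5,-5 \right)} + 0\right) + g\right) = - 35530 \left(\left(-12 + 0\right) + 0\right) = - 35530 \left(-12 + 0\right) = \left(-35530\right) \left(-12\right) = 426360$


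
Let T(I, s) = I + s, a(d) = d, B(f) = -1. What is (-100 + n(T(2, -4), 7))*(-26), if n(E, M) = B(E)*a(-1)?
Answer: 2574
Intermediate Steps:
n(E, M) = 1 (n(E, M) = -1*(-1) = 1)
(-100 + n(T(2, -4), 7))*(-26) = (-100 + 1)*(-26) = -99*(-26) = 2574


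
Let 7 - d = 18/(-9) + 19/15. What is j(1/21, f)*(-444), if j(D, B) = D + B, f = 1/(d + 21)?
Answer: -110408/3017 ≈ -36.595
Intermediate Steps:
d = 116/15 (d = 7 - (18/(-9) + 19/15) = 7 - (18*(-1/9) + 19*(1/15)) = 7 - (-2 + 19/15) = 7 - 1*(-11/15) = 7 + 11/15 = 116/15 ≈ 7.7333)
f = 15/431 (f = 1/(116/15 + 21) = 1/(431/15) = 15/431 ≈ 0.034803)
j(D, B) = B + D
j(1/21, f)*(-444) = (15/431 + 1/21)*(-444) = (746/9051)*(-444) = -110408/3017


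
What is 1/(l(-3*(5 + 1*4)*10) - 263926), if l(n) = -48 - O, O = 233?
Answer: -1/264207 ≈ -3.7849e-6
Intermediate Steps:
l(n) = -281 (l(n) = -48 - 1*233 = -48 - 233 = -281)
1/(l(-3*(5 + 1*4)*10) - 263926) = 1/(-281 - 263926) = 1/(-264207) = -1/264207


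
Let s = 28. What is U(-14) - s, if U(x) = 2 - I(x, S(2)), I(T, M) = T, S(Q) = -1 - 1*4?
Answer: -12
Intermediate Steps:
S(Q) = -5 (S(Q) = -1 - 4 = -5)
U(x) = 2 - x
U(-14) - s = (2 - 1*(-14)) - 1*28 = (2 + 14) - 28 = 16 - 28 = -12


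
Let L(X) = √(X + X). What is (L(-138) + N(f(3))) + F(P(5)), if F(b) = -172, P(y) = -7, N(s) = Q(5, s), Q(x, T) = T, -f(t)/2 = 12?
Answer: -196 + 2*I*√69 ≈ -196.0 + 16.613*I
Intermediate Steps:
f(t) = -24 (f(t) = -2*12 = -24)
L(X) = √2*√X (L(X) = √(2*X) = √2*√X)
N(s) = s
(L(-138) + N(f(3))) + F(P(5)) = (√2*√(-138) - 24) - 172 = (√2*(I*√138) - 24) - 172 = (2*I*√69 - 24) - 172 = (-24 + 2*I*√69) - 172 = -196 + 2*I*√69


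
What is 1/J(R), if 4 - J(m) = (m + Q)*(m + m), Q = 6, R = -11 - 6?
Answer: -1/370 ≈ -0.0027027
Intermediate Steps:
R = -17
J(m) = 4 - 2*m*(6 + m) (J(m) = 4 - (m + 6)*(m + m) = 4 - (6 + m)*2*m = 4 - 2*m*(6 + m))
1/J(R) = 1/(4 - 12*(-17) - 2*(-17)**2) = 1/(4 + 204 - 2*289) = 1/(4 + 204 - 578) = 1/(-370) = -1/370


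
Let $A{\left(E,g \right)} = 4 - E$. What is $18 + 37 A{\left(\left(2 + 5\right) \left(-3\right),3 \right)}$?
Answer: $943$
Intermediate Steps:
$18 + 37 A{\left(\left(2 + 5\right) \left(-3\right),3 \right)} = 18 + 37 \left(4 - \left(2 + 5\right) \left(-3\right)\right) = 18 + 37 \left(4 - 7 \left(-3\right)\right) = 18 + 37 \left(4 - -21\right) = 18 + 37 \left(4 + 21\right) = 18 + 37 \cdot 25 = 18 + 925 = 943$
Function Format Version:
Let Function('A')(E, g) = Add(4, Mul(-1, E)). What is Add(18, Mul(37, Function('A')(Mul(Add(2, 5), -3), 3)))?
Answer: 943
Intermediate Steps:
Add(18, Mul(37, Function('A')(Mul(Add(2, 5), -3), 3))) = Add(18, Mul(37, Add(4, Mul(-1, Mul(Add(2, 5), -3))))) = Add(18, Mul(37, Add(4, Mul(-1, Mul(7, -3))))) = Add(18, Mul(37, Add(4, Mul(-1, -21)))) = Add(18, Mul(37, Add(4, 21))) = Add(18, Mul(37, 25)) = Add(18, 925) = 943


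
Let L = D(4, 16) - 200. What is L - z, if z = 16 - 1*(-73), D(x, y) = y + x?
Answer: -269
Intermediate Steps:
D(x, y) = x + y
L = -180 (L = (4 + 16) - 200 = 20 - 200 = -180)
z = 89 (z = 16 + 73 = 89)
L - z = -180 - 1*89 = -180 - 89 = -269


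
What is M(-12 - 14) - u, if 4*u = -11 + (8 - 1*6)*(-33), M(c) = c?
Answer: -27/4 ≈ -6.7500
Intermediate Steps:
u = -77/4 (u = (-11 + (8 - 1*6)*(-33))/4 = (-11 + (8 - 6)*(-33))/4 = (-11 + 2*(-33))/4 = (-11 - 66)/4 = (¼)*(-77) = -77/4 ≈ -19.250)
M(-12 - 14) - u = (-12 - 14) - 1*(-77/4) = -26 + 77/4 = -27/4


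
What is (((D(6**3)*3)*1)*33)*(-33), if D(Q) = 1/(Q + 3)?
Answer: -1089/73 ≈ -14.918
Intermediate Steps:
D(Q) = 1/(3 + Q)
(((D(6**3)*3)*1)*33)*(-33) = (((3/(3 + 6**3))*1)*33)*(-33) = (((3/(3 + 216))*1)*33)*(-33) = (((3/219)*1)*33)*(-33) = ((((1/219)*3)*1)*33)*(-33) = (((1/73)*1)*33)*(-33) = ((1/73)*33)*(-33) = (33/73)*(-33) = -1089/73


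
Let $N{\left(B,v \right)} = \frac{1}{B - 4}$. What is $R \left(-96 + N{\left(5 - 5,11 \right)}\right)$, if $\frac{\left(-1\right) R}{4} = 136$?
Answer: $52360$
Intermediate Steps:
$R = -544$ ($R = \left(-4\right) 136 = -544$)
$N{\left(B,v \right)} = \frac{1}{-4 + B}$
$R \left(-96 + N{\left(5 - 5,11 \right)}\right) = - 544 \left(-96 + \frac{1}{-4 + \left(5 - 5\right)}\right) = - 544 \left(-96 + \frac{1}{-4 + 0}\right) = - 544 \left(-96 + \frac{1}{-4}\right) = - 544 \left(-96 - \frac{1}{4}\right) = \left(-544\right) \left(- \frac{385}{4}\right) = 52360$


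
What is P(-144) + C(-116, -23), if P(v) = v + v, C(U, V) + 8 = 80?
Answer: -216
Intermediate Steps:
C(U, V) = 72 (C(U, V) = -8 + 80 = 72)
P(v) = 2*v
P(-144) + C(-116, -23) = 2*(-144) + 72 = -288 + 72 = -216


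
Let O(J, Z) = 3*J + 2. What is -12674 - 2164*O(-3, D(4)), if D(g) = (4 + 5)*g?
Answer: 2474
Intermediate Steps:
D(g) = 9*g
O(J, Z) = 2 + 3*J
-12674 - 2164*O(-3, D(4)) = -12674 - 2164*(2 + 3*(-3)) = -12674 - 2164*(2 - 9) = -12674 - 2164*(-7) = -12674 - 1*(-15148) = -12674 + 15148 = 2474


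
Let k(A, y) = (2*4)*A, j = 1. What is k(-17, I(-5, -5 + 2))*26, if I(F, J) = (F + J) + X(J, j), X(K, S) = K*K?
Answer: -3536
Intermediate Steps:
X(K, S) = K²
I(F, J) = F + J + J² (I(F, J) = (F + J) + J² = F + J + J²)
k(A, y) = 8*A
k(-17, I(-5, -5 + 2))*26 = (8*(-17))*26 = -136*26 = -3536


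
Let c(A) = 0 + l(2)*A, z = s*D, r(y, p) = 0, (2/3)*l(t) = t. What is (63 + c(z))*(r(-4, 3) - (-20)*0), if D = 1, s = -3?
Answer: 0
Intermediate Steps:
l(t) = 3*t/2
z = -3 (z = -3*1 = -3)
c(A) = 3*A (c(A) = 0 + ((3/2)*2)*A = 0 + 3*A = 3*A)
(63 + c(z))*(r(-4, 3) - (-20)*0) = (63 + 3*(-3))*(0 - (-20)*0) = (63 - 9)*(0 - 5*0) = 54*(0 + 0) = 54*0 = 0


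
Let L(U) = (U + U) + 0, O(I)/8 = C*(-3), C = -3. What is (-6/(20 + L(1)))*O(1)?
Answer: -216/11 ≈ -19.636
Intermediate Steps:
O(I) = 72 (O(I) = 8*(-3*(-3)) = 8*9 = 72)
L(U) = 2*U (L(U) = 2*U + 0 = 2*U)
(-6/(20 + L(1)))*O(1) = (-6/(20 + 2*1))*72 = (-6/(20 + 2))*72 = (-6/22)*72 = ((1/22)*(-6))*72 = -3/11*72 = -216/11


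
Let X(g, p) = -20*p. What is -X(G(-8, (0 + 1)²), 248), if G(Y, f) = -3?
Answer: 4960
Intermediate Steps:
-X(G(-8, (0 + 1)²), 248) = -(-20)*248 = -1*(-4960) = 4960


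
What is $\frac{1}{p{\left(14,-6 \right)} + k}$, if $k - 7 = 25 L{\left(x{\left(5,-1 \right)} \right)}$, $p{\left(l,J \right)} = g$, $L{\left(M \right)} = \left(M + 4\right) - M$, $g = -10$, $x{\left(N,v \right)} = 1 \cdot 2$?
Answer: $\frac{1}{97} \approx 0.010309$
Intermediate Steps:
$x{\left(N,v \right)} = 2$
$L{\left(M \right)} = 4$ ($L{\left(M \right)} = \left(4 + M\right) - M = 4$)
$p{\left(l,J \right)} = -10$
$k = 107$ ($k = 7 + 25 \cdot 4 = 7 + 100 = 107$)
$\frac{1}{p{\left(14,-6 \right)} + k} = \frac{1}{-10 + 107} = \frac{1}{97}$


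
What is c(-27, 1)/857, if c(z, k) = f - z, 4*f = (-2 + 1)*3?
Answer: 105/3428 ≈ 0.030630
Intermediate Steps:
f = -3/4 (f = ((-2 + 1)*3)/4 = (-1*3)/4 = (1/4)*(-3) = -3/4 ≈ -0.75000)
c(z, k) = -3/4 - z
c(-27, 1)/857 = (-3/4 - 1*(-27))/857 = (-3/4 + 27)*(1/857) = (105/4)*(1/857) = 105/3428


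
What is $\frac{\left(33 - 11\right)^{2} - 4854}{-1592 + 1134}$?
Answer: $\frac{2185}{229} \approx 9.5415$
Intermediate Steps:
$\frac{\left(33 - 11\right)^{2} - 4854}{-1592 + 1134} = \frac{22^{2} - 4854}{-458} = \left(484 - 4854\right) \left(- \frac{1}{458}\right) = \left(-4370\right) \left(- \frac{1}{458}\right) = \frac{2185}{229}$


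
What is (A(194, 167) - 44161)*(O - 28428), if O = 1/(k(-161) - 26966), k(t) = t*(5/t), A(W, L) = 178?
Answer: 11236883997249/8987 ≈ 1.2503e+9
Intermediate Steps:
k(t) = 5
O = -1/26961 (O = 1/(5 - 26966) = 1/(-26961) = -1/26961 ≈ -3.7091e-5)
(A(194, 167) - 44161)*(O - 28428) = (178 - 44161)*(-1/26961 - 28428) = -43983*(-766447309/26961) = 11236883997249/8987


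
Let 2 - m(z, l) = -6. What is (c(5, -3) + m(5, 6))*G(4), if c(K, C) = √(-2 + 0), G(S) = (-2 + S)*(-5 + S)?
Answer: -16 - 2*I*√2 ≈ -16.0 - 2.8284*I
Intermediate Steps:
m(z, l) = 8 (m(z, l) = 2 - 1*(-6) = 2 + 6 = 8)
G(S) = (-5 + S)*(-2 + S)
c(K, C) = I*√2 (c(K, C) = √(-2) = I*√2)
(c(5, -3) + m(5, 6))*G(4) = (I*√2 + 8)*(10 + 4² - 7*4) = (8 + I*√2)*(10 + 16 - 28) = (8 + I*√2)*(-2) = -16 - 2*I*√2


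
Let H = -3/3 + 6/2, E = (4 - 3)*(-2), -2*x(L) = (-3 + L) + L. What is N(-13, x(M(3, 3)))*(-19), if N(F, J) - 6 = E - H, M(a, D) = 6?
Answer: -38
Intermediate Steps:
x(L) = 3/2 - L (x(L) = -((-3 + L) + L)/2 = -(-3 + 2*L)/2 = 3/2 - L)
E = -2 (E = 1*(-2) = -2)
H = 2 (H = -3*⅓ + 6*(½) = -1 + 3 = 2)
N(F, J) = 2 (N(F, J) = 6 + (-2 - 1*2) = 6 + (-2 - 2) = 6 - 4 = 2)
N(-13, x(M(3, 3)))*(-19) = 2*(-19) = -38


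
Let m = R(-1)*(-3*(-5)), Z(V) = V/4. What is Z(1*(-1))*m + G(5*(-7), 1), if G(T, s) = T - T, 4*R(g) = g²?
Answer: -15/16 ≈ -0.93750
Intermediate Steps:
R(g) = g²/4
G(T, s) = 0
Z(V) = V/4 (Z(V) = V*(¼) = V/4)
m = 15/4 (m = ((¼)*(-1)²)*(-3*(-5)) = ((¼)*1)*15 = (¼)*15 = 15/4 ≈ 3.7500)
Z(1*(-1))*m + G(5*(-7), 1) = ((1*(-1))/4)*(15/4) + 0 = ((¼)*(-1))*(15/4) + 0 = -¼*15/4 + 0 = -15/16 + 0 = -15/16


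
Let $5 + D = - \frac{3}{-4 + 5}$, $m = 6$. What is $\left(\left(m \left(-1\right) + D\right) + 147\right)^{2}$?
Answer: $17689$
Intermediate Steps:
$D = -8$ ($D = -5 - \frac{3}{-4 + 5} = -5 - \frac{3}{1} = -5 - 3 = -8$)
$\left(\left(m \left(-1\right) + D\right) + 147\right)^{2} = \left(\left(6 \left(-1\right) - 8\right) + 147\right)^{2} = \left(\left(-6 - 8\right) + 147\right)^{2} = \left(-14 + 147\right)^{2} = 133^{2} = 17689$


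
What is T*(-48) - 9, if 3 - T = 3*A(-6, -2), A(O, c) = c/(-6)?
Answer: -105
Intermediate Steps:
A(O, c) = -c/6 (A(O, c) = c*(-⅙) = -c/6)
T = 2 (T = 3 - 3*(-⅙*(-2)) = 3 - 3/3 = 3 - 1*1 = 3 - 1 = 2)
T*(-48) - 9 = 2*(-48) - 9 = -96 - 9 = -105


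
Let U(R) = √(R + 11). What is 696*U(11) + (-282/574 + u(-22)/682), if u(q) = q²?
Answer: 1943/8897 + 696*√22 ≈ 3264.7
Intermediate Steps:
U(R) = √(11 + R)
696*U(11) + (-282/574 + u(-22)/682) = 696*√(11 + 11) + (-282/574 + (-22)²/682) = 696*√22 + (-282*1/574 + 484*(1/682)) = 696*√22 + (-141/287 + 22/31) = 696*√22 + 1943/8897 = 1943/8897 + 696*√22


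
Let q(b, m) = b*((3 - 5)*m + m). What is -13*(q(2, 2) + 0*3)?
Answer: 52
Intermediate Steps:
q(b, m) = -b*m (q(b, m) = b*(-2*m + m) = b*(-m) = -b*m)
-13*(q(2, 2) + 0*3) = -13*(-1*2*2 + 0*3) = -13*(-4 + 0) = -13*(-4) = 52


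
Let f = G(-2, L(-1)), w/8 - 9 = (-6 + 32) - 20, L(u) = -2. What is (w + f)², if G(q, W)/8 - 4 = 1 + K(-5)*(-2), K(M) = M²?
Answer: 57600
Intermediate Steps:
w = 120 (w = 72 + 8*((-6 + 32) - 20) = 72 + 8*(26 - 20) = 72 + 8*6 = 72 + 48 = 120)
G(q, W) = -360 (G(q, W) = 32 + 8*(1 + (-5)²*(-2)) = 32 + 8*(1 + 25*(-2)) = 32 + 8*(1 - 50) = 32 + 8*(-49) = 32 - 392 = -360)
f = -360
(w + f)² = (120 - 360)² = (-240)² = 57600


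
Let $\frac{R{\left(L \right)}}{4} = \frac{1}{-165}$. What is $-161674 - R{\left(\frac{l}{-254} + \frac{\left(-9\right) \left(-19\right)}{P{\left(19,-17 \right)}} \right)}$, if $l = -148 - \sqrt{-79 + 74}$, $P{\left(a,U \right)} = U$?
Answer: $- \frac{26676206}{165} \approx -1.6167 \cdot 10^{5}$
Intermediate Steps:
$l = -148 - i \sqrt{5}$ ($l = -148 - \sqrt{-5} = -148 - i \sqrt{5} \approx -148.0 - 2.2361 i$)
$R{\left(L \right)} = - \frac{4}{165}$ ($R{\left(L \right)} = \frac{4}{-165} = 4 \left(- \frac{1}{165}\right) = - \frac{4}{165}$)
$-161674 - R{\left(\frac{l}{-254} + \frac{\left(-9\right) \left(-19\right)}{P{\left(19,-17 \right)}} \right)} = -161674 - - \frac{4}{165} = -161674 + \frac{4}{165} = - \frac{26676206}{165}$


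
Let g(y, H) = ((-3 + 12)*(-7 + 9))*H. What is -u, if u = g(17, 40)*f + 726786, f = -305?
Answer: -507186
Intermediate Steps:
g(y, H) = 18*H (g(y, H) = (9*2)*H = 18*H)
u = 507186 (u = (18*40)*(-305) + 726786 = 720*(-305) + 726786 = -219600 + 726786 = 507186)
-u = -1*507186 = -507186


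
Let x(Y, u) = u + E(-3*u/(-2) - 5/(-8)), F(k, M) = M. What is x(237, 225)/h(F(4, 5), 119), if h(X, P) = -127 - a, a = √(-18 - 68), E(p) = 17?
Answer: -30734/16215 + 242*I*√86/16215 ≈ -1.8954 + 0.1384*I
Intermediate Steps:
a = I*√86 (a = √(-86) = I*√86 ≈ 9.2736*I)
h(X, P) = -127 - I*√86
x(Y, u) = 17 + u (x(Y, u) = u + 17 = 17 + u)
x(237, 225)/h(F(4, 5), 119) = (17 + 225)/(-127 - I*√86) = 242/(-127 - I*√86)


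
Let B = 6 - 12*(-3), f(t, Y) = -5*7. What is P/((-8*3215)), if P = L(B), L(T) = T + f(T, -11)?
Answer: -7/25720 ≈ -0.00027216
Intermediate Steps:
f(t, Y) = -35
B = 42 (B = 6 + 36 = 42)
L(T) = -35 + T (L(T) = T - 35 = -35 + T)
P = 7 (P = -35 + 42 = 7)
P/((-8*3215)) = 7/((-8*3215)) = 7/(-25720) = 7*(-1/25720) = -7/25720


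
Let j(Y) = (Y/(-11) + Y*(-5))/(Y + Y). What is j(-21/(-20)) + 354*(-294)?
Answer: -1144864/11 ≈ -1.0408e+5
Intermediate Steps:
j(Y) = -28/11 (j(Y) = (Y*(-1/11) - 5*Y)/((2*Y)) = (-Y/11 - 5*Y)*(1/(2*Y)) = (-56*Y/11)*(1/(2*Y)) = -28/11)
j(-21/(-20)) + 354*(-294) = -28/11 + 354*(-294) = -28/11 - 104076 = -1144864/11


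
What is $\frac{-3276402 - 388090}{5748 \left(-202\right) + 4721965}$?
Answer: $- \frac{281884}{273913} \approx -1.0291$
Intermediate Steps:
$\frac{-3276402 - 388090}{5748 \left(-202\right) + 4721965} = - \frac{3664492}{-1161096 + 4721965} = - \frac{3664492}{3560869} = \left(-3664492\right) \frac{1}{3560869} = - \frac{281884}{273913}$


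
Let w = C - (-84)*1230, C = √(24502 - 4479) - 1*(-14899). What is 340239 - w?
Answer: 222020 - √20023 ≈ 2.2188e+5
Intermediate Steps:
C = 14899 + √20023 (C = √20023 + 14899 = 14899 + √20023 ≈ 15041.)
w = 118219 + √20023 (w = (14899 + √20023) - (-84)*1230 = (14899 + √20023) - 1*(-103320) = (14899 + √20023) + 103320 = 118219 + √20023 ≈ 1.1836e+5)
340239 - w = 340239 - (118219 + √20023) = 340239 + (-118219 - √20023) = 222020 - √20023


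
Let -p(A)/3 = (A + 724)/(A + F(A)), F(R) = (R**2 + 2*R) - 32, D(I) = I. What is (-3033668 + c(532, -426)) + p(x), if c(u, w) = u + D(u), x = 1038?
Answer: -1638403737495/540263 ≈ -3.0326e+6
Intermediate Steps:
F(R) = -32 + R**2 + 2*R
p(A) = -3*(724 + A)/(-32 + A**2 + 3*A) (p(A) = -3*(A + 724)/(A + (-32 + A**2 + 2*A)) = -3*(724 + A)/(-32 + A**2 + 3*A))
c(u, w) = 2*u (c(u, w) = u + u = 2*u)
(-3033668 + c(532, -426)) + p(x) = (-3033668 + 2*532) + 3*(-724 - 1*1038)/(-32 + 1038**2 + 3*1038) = (-3033668 + 1064) + 3*(-724 - 1038)/(-32 + 1077444 + 3114) = -3032604 + 3*(-1762)/1080526 = -3032604 + 3*(1/1080526)*(-1762) = -3032604 - 2643/540263 = -1638403737495/540263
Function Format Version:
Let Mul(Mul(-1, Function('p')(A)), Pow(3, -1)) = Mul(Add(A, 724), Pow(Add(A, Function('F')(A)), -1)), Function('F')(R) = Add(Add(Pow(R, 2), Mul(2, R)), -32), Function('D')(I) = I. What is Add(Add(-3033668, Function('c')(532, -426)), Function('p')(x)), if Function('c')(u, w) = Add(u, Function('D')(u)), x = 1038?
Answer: Rational(-1638403737495, 540263) ≈ -3.0326e+6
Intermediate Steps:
Function('F')(R) = Add(-32, Pow(R, 2), Mul(2, R))
Function('p')(A) = Mul(-3, Pow(Add(-32, Pow(A, 2), Mul(3, A)), -1), Add(724, A)) (Function('p')(A) = Mul(-3, Mul(Add(A, 724), Pow(Add(A, Add(-32, Pow(A, 2), Mul(2, A))), -1))) = Mul(-3, Mul(Add(724, A), Pow(Add(-32, Pow(A, 2), Mul(3, A)), -1))) = Mul(-3, Mul(Pow(Add(-32, Pow(A, 2), Mul(3, A)), -1), Add(724, A))) = Mul(-3, Pow(Add(-32, Pow(A, 2), Mul(3, A)), -1), Add(724, A)))
Function('c')(u, w) = Mul(2, u) (Function('c')(u, w) = Add(u, u) = Mul(2, u))
Add(Add(-3033668, Function('c')(532, -426)), Function('p')(x)) = Add(Add(-3033668, Mul(2, 532)), Mul(3, Pow(Add(-32, Pow(1038, 2), Mul(3, 1038)), -1), Add(-724, Mul(-1, 1038)))) = Add(Add(-3033668, 1064), Mul(3, Pow(Add(-32, 1077444, 3114), -1), Add(-724, -1038))) = Add(-3032604, Mul(3, Pow(1080526, -1), -1762)) = Add(-3032604, Mul(3, Rational(1, 1080526), -1762)) = Add(-3032604, Rational(-2643, 540263)) = Rational(-1638403737495, 540263)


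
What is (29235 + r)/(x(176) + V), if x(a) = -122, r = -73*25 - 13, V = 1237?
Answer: 27397/1115 ≈ 24.571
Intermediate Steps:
r = -1838 (r = -1825 - 13 = -1838)
(29235 + r)/(x(176) + V) = (29235 - 1838)/(-122 + 1237) = 27397/1115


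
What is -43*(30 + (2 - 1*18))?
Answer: -602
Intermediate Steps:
-43*(30 + (2 - 1*18)) = -43*(30 + (2 - 18)) = -43*(30 - 16) = -43*14 = -602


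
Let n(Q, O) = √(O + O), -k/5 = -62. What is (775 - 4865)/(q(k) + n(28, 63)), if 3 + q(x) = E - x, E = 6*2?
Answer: 35174/2585 + 2454*√14/18095 ≈ 14.114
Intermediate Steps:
k = 310 (k = -5*(-62) = 310)
E = 12
q(x) = 9 - x (q(x) = -3 + (12 - x) = 9 - x)
n(Q, O) = √2*√O (n(Q, O) = √(2*O) = √2*√O)
(775 - 4865)/(q(k) + n(28, 63)) = (775 - 4865)/((9 - 1*310) + √2*√63) = -4090/((9 - 310) + √2*(3*√7)) = -4090/(-301 + 3*√14)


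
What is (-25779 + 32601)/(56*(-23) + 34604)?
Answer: 3411/16658 ≈ 0.20477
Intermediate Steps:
(-25779 + 32601)/(56*(-23) + 34604) = 6822/(-1288 + 34604) = 6822/33316 = 6822*(1/33316) = 3411/16658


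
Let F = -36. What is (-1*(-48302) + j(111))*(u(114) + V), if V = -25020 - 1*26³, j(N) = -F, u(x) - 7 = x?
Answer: -2053156550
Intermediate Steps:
u(x) = 7 + x
j(N) = 36 (j(N) = -1*(-36) = 36)
V = -42596 (V = -25020 - 1*17576 = -25020 - 17576 = -42596)
(-1*(-48302) + j(111))*(u(114) + V) = (-1*(-48302) + 36)*((7 + 114) - 42596) = (48302 + 36)*(121 - 42596) = 48338*(-42475) = -2053156550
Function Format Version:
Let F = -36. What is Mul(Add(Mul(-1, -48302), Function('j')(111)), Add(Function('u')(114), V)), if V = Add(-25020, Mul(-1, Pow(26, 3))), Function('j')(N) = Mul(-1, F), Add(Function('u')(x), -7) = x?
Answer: -2053156550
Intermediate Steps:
Function('u')(x) = Add(7, x)
Function('j')(N) = 36 (Function('j')(N) = Mul(-1, -36) = 36)
V = -42596 (V = Add(-25020, Mul(-1, 17576)) = Add(-25020, -17576) = -42596)
Mul(Add(Mul(-1, -48302), Function('j')(111)), Add(Function('u')(114), V)) = Mul(Add(Mul(-1, -48302), 36), Add(Add(7, 114), -42596)) = Mul(Add(48302, 36), Add(121, -42596)) = Mul(48338, -42475) = -2053156550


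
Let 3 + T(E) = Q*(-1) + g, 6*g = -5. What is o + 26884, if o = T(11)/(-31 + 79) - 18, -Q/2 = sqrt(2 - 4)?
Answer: 7737385/288 + I*sqrt(2)/24 ≈ 26866.0 + 0.058926*I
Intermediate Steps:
g = -5/6 (g = (1/6)*(-5) = -5/6 ≈ -0.83333)
Q = -2*I*sqrt(2) (Q = -2*sqrt(2 - 4) = -2*I*sqrt(2) ≈ -2.8284*I)
T(E) = -23/6 + 2*I*sqrt(2) (T(E) = -3 + (-2*I*sqrt(2)*(-1) - 5/6) = -3 + (2*I*sqrt(2) - 5/6) = -3 + (-5/6 + 2*I*sqrt(2)) = -23/6 + 2*I*sqrt(2))
o = -5207/288 + I*sqrt(2)/24 (o = (-23/6 + 2*I*sqrt(2))/(-31 + 79) - 18 = (-23/6 + 2*I*sqrt(2))/48 - 18 = (-23/288 + I*sqrt(2)/24) - 18 = -5207/288 + I*sqrt(2)/24 ≈ -18.08 + 0.058926*I)
o + 26884 = (-5207/288 + I*sqrt(2)/24) + 26884 = 7737385/288 + I*sqrt(2)/24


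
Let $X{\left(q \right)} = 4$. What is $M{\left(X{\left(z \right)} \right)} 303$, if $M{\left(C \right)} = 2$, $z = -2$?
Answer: $606$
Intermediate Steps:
$M{\left(X{\left(z \right)} \right)} 303 = 2 \cdot 303 = 606$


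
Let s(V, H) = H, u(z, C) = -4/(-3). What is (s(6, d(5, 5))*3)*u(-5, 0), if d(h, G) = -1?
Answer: -4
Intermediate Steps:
u(z, C) = 4/3 (u(z, C) = -4*(-⅓) = 4/3)
(s(6, d(5, 5))*3)*u(-5, 0) = -1*3*(4/3) = -3*4/3 = -4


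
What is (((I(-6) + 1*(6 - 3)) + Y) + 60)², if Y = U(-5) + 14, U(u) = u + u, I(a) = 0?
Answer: 4489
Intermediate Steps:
U(u) = 2*u
Y = 4 (Y = 2*(-5) + 14 = -10 + 14 = 4)
(((I(-6) + 1*(6 - 3)) + Y) + 60)² = (((0 + 1*(6 - 3)) + 4) + 60)² = (((0 + 1*3) + 4) + 60)² = (((0 + 3) + 4) + 60)² = ((3 + 4) + 60)² = (7 + 60)² = 67² = 4489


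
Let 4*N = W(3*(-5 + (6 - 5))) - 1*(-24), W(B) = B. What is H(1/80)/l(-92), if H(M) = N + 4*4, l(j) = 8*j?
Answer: -19/736 ≈ -0.025815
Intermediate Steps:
N = 3 (N = (3*(-5 + (6 - 5)) - 1*(-24))/4 = (3*(-5 + 1) + 24)/4 = (3*(-4) + 24)/4 = (-12 + 24)/4 = (¼)*12 = 3)
H(M) = 19 (H(M) = 3 + 4*4 = 3 + 16 = 19)
H(1/80)/l(-92) = 19/((8*(-92))) = 19/(-736) = 19*(-1/736) = -19/736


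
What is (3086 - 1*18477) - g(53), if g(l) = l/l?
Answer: -15392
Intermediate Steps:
g(l) = 1
(3086 - 1*18477) - g(53) = (3086 - 1*18477) - 1*1 = (3086 - 18477) - 1 = -15391 - 1 = -15392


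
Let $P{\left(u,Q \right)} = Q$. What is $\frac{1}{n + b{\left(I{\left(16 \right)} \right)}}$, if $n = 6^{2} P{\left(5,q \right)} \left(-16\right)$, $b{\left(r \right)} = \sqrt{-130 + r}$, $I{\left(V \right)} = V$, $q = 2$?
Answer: $- \frac{192}{221203} - \frac{i \sqrt{114}}{1327218} \approx -0.00086798 - 8.0447 \cdot 10^{-6} i$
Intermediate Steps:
$n = -1152$ ($n = 6^{2} \cdot 2 \left(-16\right) = 36 \cdot 2 \left(-16\right) = 72 \left(-16\right) = -1152$)
$\frac{1}{n + b{\left(I{\left(16 \right)} \right)}} = \frac{1}{-1152 + \sqrt{-130 + 16}} = \frac{1}{-1152 + \sqrt{-114}} = \frac{1}{-1152 + i \sqrt{114}}$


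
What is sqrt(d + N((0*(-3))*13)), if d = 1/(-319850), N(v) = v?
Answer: I*sqrt(12794)/63970 ≈ 0.0017682*I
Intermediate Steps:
d = -1/319850 ≈ -3.1265e-6
sqrt(d + N((0*(-3))*13)) = sqrt(-1/319850 + (0*(-3))*13) = sqrt(-1/319850 + 0*13) = sqrt(-1/319850 + 0) = sqrt(-1/319850) = I*sqrt(12794)/63970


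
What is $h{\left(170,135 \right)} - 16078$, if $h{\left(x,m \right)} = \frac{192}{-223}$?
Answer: $- \frac{3585586}{223} \approx -16079.0$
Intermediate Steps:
$h{\left(x,m \right)} = - \frac{192}{223}$ ($h{\left(x,m \right)} = 192 \left(- \frac{1}{223}\right) = - \frac{192}{223}$)
$h{\left(170,135 \right)} - 16078 = - \frac{192}{223} - 16078 = - \frac{3585586}{223}$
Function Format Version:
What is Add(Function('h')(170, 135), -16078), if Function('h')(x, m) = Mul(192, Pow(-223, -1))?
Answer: Rational(-3585586, 223) ≈ -16079.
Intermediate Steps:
Function('h')(x, m) = Rational(-192, 223) (Function('h')(x, m) = Mul(192, Rational(-1, 223)) = Rational(-192, 223))
Add(Function('h')(170, 135), -16078) = Add(Rational(-192, 223), -16078) = Rational(-3585586, 223)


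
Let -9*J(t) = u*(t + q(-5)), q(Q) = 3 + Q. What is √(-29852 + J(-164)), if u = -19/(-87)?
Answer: I*√2033273694/261 ≈ 172.77*I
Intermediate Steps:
u = 19/87 (u = -19*(-1/87) = 19/87 ≈ 0.21839)
J(t) = 38/783 - 19*t/783 (J(t) = -19*(t + (3 - 5))/783 = -19*(t - 2)/783 = -19*(-2 + t)/783 = -(-38/87 + 19*t/87)/9 = 38/783 - 19*t/783)
√(-29852 + J(-164)) = √(-29852 + (38/783 - 19/783*(-164))) = √(-29852 + (38/783 + 3116/783)) = √(-29852 + 3154/783) = √(-23370962/783) = I*√2033273694/261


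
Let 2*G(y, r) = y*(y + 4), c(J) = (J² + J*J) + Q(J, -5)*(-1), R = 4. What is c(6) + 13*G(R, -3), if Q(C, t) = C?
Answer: 274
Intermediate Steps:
c(J) = -J + 2*J² (c(J) = (J² + J*J) + J*(-1) = (J² + J²) - J = 2*J² - J = -J + 2*J²)
G(y, r) = y*(4 + y)/2 (G(y, r) = (y*(y + 4))/2 = (y*(4 + y))/2 = y*(4 + y)/2)
c(6) + 13*G(R, -3) = 6*(-1 + 2*6) + 13*((½)*4*(4 + 4)) = 6*(-1 + 12) + 13*((½)*4*8) = 6*11 + 13*16 = 66 + 208 = 274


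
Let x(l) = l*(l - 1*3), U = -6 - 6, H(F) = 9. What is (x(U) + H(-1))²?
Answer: 35721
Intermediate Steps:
U = -12
x(l) = l*(-3 + l) (x(l) = l*(l - 3) = l*(-3 + l))
(x(U) + H(-1))² = (-12*(-3 - 12) + 9)² = (-12*(-15) + 9)² = (180 + 9)² = 189² = 35721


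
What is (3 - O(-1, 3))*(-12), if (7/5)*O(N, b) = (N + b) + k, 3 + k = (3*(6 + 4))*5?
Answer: 8688/7 ≈ 1241.1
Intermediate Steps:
k = 147 (k = -3 + (3*(6 + 4))*5 = -3 + (3*10)*5 = -3 + 30*5 = -3 + 150 = 147)
O(N, b) = 105 + 5*N/7 + 5*b/7 (O(N, b) = 5*((N + b) + 147)/7 = 5*(147 + N + b)/7 = 105 + 5*N/7 + 5*b/7)
(3 - O(-1, 3))*(-12) = (3 - (105 + (5/7)*(-1) + (5/7)*3))*(-12) = (3 - (105 - 5/7 + 15/7))*(-12) = (3 - 1*745/7)*(-12) = (3 - 745/7)*(-12) = -724/7*(-12) = 8688/7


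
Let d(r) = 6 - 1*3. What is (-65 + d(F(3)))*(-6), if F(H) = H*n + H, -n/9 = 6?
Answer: 372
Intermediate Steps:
n = -54 (n = -9*6 = -54)
F(H) = -53*H (F(H) = H*(-54) + H = -54*H + H = -53*H)
d(r) = 3 (d(r) = 6 - 3 = 3)
(-65 + d(F(3)))*(-6) = (-65 + 3)*(-6) = -62*(-6) = 372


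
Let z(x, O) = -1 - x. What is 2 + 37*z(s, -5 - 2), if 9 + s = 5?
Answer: 113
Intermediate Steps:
s = -4 (s = -9 + 5 = -4)
2 + 37*z(s, -5 - 2) = 2 + 37*(-1 - 1*(-4)) = 2 + 37*(-1 + 4) = 2 + 37*3 = 2 + 111 = 113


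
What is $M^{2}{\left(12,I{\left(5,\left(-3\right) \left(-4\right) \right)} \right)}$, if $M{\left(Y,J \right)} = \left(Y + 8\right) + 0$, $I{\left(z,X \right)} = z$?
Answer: $400$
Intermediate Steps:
$M{\left(Y,J \right)} = 8 + Y$ ($M{\left(Y,J \right)} = \left(8 + Y\right) + 0 = 8 + Y$)
$M^{2}{\left(12,I{\left(5,\left(-3\right) \left(-4\right) \right)} \right)} = \left(8 + 12\right)^{2} = 20^{2} = 400$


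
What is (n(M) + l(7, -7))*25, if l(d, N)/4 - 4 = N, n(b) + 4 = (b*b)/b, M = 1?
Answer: -375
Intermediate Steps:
n(b) = -4 + b (n(b) = -4 + (b*b)/b = -4 + b²/b = -4 + b)
l(d, N) = 16 + 4*N
(n(M) + l(7, -7))*25 = ((-4 + 1) + (16 + 4*(-7)))*25 = (-3 + (16 - 28))*25 = (-3 - 12)*25 = -15*25 = -375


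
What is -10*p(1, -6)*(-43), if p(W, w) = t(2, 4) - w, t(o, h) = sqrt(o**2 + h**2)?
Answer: 2580 + 860*sqrt(5) ≈ 4503.0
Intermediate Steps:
t(o, h) = sqrt(h**2 + o**2)
p(W, w) = -w + 2*sqrt(5) (p(W, w) = sqrt(4**2 + 2**2) - w = sqrt(16 + 4) - w = sqrt(20) - w = 2*sqrt(5) - w = -w + 2*sqrt(5))
-10*p(1, -6)*(-43) = -10*(-1*(-6) + 2*sqrt(5))*(-43) = -10*(6 + 2*sqrt(5))*(-43) = (-60 - 20*sqrt(5))*(-43) = 2580 + 860*sqrt(5)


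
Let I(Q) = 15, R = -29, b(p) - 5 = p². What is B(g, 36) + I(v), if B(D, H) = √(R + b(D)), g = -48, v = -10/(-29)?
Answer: 15 + 2*√570 ≈ 62.749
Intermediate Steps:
v = 10/29 (v = -10*(-1/29) = 10/29 ≈ 0.34483)
b(p) = 5 + p²
B(D, H) = √(-24 + D²) (B(D, H) = √(-29 + (5 + D²)) = √(-24 + D²))
B(g, 36) + I(v) = √(-24 + (-48)²) + 15 = √(-24 + 2304) + 15 = √2280 + 15 = 2*√570 + 15 = 15 + 2*√570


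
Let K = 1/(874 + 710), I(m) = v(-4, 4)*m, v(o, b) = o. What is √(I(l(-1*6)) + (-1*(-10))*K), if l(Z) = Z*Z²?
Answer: √15054446/132 ≈ 29.394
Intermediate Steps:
l(Z) = Z³
I(m) = -4*m
K = 1/1584 ≈ 0.00063131
√(I(l(-1*6)) + (-1*(-10))*K) = √(-4*(-1*6)³ - 1*(-10)*(1/1584)) = √(-4*(-6)³ + 10*(1/1584)) = √(-4*(-216) + 5/792) = √(864 + 5/792) = √(684293/792) = √15054446/132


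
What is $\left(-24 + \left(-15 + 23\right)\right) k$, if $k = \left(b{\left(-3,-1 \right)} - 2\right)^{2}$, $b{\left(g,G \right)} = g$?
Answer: $-400$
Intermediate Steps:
$k = 25$ ($k = \left(-3 - 2\right)^{2} = \left(-5\right)^{2} = 25$)
$\left(-24 + \left(-15 + 23\right)\right) k = \left(-24 + \left(-15 + 23\right)\right) 25 = \left(-24 + 8\right) 25 = \left(-16\right) 25 = -400$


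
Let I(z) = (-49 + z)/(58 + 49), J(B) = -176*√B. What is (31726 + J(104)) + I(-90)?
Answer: 3394543/107 - 352*√26 ≈ 29930.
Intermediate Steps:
I(z) = -49/107 + z/107 (I(z) = (-49 + z)/107 = (-49 + z)*(1/107) = -49/107 + z/107)
(31726 + J(104)) + I(-90) = (31726 - 352*√26) + (-49/107 + (1/107)*(-90)) = (31726 - 352*√26) + (-49/107 - 90/107) = (31726 - 352*√26) - 139/107 = 3394543/107 - 352*√26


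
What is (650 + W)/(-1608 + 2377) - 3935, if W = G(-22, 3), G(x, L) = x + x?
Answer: -3025409/769 ≈ -3934.2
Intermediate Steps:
G(x, L) = 2*x
W = -44 (W = 2*(-22) = -44)
(650 + W)/(-1608 + 2377) - 3935 = (650 - 44)/(-1608 + 2377) - 3935 = 606/769 - 3935 = -3025409/769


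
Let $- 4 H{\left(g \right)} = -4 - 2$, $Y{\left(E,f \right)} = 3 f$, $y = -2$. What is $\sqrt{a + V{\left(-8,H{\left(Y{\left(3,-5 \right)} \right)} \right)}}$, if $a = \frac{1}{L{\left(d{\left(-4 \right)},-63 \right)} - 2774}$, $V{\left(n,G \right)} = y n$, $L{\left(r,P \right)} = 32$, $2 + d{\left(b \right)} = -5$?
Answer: $\frac{\sqrt{120294282}}{2742} \approx 4.0$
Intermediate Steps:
$d{\left(b \right)} = -7$ ($d{\left(b \right)} = -2 - 5 = -7$)
$H{\left(g \right)} = \frac{3}{2}$ ($H{\left(g \right)} = - \frac{-4 - 2}{4} = \left(- \frac{1}{4}\right) \left(-6\right) = \frac{3}{2}$)
$V{\left(n,G \right)} = - 2 n$
$a = - \frac{1}{2742}$ ($a = \frac{1}{32 - 2774} = \frac{1}{-2742} = - \frac{1}{2742} \approx -0.0003647$)
$\sqrt{a + V{\left(-8,H{\left(Y{\left(3,-5 \right)} \right)} \right)}} = \sqrt{- \frac{1}{2742} - -16} = \sqrt{- \frac{1}{2742} + 16} = \sqrt{\frac{43871}{2742}} = \frac{\sqrt{120294282}}{2742}$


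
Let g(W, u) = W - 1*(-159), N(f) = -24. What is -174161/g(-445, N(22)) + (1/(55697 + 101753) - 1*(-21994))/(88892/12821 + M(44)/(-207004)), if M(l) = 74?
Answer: 60251797831549775937/15933984003653650 ≈ 3781.3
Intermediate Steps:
g(W, u) = 159 + W (g(W, u) = W + 159 = 159 + W)
-174161/g(-445, N(22)) + (1/(55697 + 101753) - 1*(-21994))/(88892/12821 + M(44)/(-207004)) = -174161/(159 - 445) + (1/(55697 + 101753) - 1*(-21994))/(88892/12821 + 74/(-207004)) = -174161/(-286) + (1/157450 + 21994)/(88892*(1/12821) + 74*(-1/207004)) = -174161*(-1/286) + (1/157450 + 21994)/(88892/12821 - 37/103502) = 13397/22 + 3462955301/(157450*(9200025407/1326999142)) = 13397/22 + (3462955301/157450)*(1326999142/9200025407) = 13397/22 + 2297669356605675871/724272000166075 = 60251797831549775937/15933984003653650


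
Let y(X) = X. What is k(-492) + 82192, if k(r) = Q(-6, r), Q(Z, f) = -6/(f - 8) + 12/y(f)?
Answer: 842467873/10250 ≈ 82192.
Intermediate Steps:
Q(Z, f) = -6/(-8 + f) + 12/f (Q(Z, f) = -6/(f - 8) + 12/f = -6/(-8 + f) + 12/f)
k(r) = 6*(-16 + r)/(r*(-8 + r))
k(-492) + 82192 = 6*(-16 - 492)/(-492*(-8 - 492)) + 82192 = 6*(-1/492)*(-508)/(-500) + 82192 = 6*(-1/492)*(-1/500)*(-508) + 82192 = -127/10250 + 82192 = 842467873/10250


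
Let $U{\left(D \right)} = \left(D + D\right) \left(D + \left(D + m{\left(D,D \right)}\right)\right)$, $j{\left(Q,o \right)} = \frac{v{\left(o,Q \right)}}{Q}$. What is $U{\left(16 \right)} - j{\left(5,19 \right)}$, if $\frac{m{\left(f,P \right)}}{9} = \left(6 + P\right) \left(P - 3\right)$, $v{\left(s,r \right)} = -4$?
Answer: $\frac{416964}{5} \approx 83393.0$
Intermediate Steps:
$j{\left(Q,o \right)} = - \frac{4}{Q}$
$m{\left(f,P \right)} = 9 \left(-3 + P\right) \left(6 + P\right)$ ($m{\left(f,P \right)} = 9 \left(6 + P\right) \left(P - 3\right) = 9 \left(6 + P\right) \left(-3 + P\right) = 9 \left(-3 + P\right) \left(6 + P\right)$)
$U{\left(D \right)} = 2 D \left(-162 + 9 D^{2} + 29 D\right)$ ($U{\left(D \right)} = \left(D + D\right) \left(D + \left(D + \left(-162 + 9 D^{2} + 27 D\right)\right)\right) = 2 D \left(D + \left(-162 + 9 D^{2} + 28 D\right)\right) = 2 D \left(-162 + 9 D^{2} + 29 D\right)$)
$U{\left(16 \right)} - j{\left(5,19 \right)} = 2 \cdot 16 \left(-162 + 9 \cdot 16^{2} + 29 \cdot 16\right) - - \frac{4}{5} = 2 \cdot 16 \left(-162 + 9 \cdot 256 + 464\right) - \left(-4\right) \frac{1}{5} = 2 \cdot 16 \left(-162 + 2304 + 464\right) - - \frac{4}{5} = 2 \cdot 16 \cdot 2606 + \frac{4}{5} = 83392 + \frac{4}{5} = \frac{416964}{5}$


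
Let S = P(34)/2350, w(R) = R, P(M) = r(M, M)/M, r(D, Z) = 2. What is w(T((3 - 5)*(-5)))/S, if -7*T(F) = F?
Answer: -399500/7 ≈ -57071.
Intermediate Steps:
T(F) = -F/7
P(M) = 2/M
S = 1/39950 (S = (2/34)/2350 = (2*(1/34))*(1/2350) = (1/17)*(1/2350) = 1/39950 ≈ 2.5031e-5)
w(T((3 - 5)*(-5)))/S = (-(3 - 5)*(-5)/7)/(1/39950) = -(-2)*(-5)/7*39950 = -1/7*10*39950 = -10/7*39950 = -399500/7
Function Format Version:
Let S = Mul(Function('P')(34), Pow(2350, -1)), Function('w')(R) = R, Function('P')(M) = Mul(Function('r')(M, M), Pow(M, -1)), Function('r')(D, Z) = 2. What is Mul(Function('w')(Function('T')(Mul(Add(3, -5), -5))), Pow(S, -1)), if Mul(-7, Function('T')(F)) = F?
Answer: Rational(-399500, 7) ≈ -57071.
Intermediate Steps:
Function('T')(F) = Mul(Rational(-1, 7), F)
Function('P')(M) = Mul(2, Pow(M, -1))
S = Rational(1, 39950) (S = Mul(Mul(2, Pow(34, -1)), Pow(2350, -1)) = Mul(Mul(2, Rational(1, 34)), Rational(1, 2350)) = Mul(Rational(1, 17), Rational(1, 2350)) = Rational(1, 39950) ≈ 2.5031e-5)
Mul(Function('w')(Function('T')(Mul(Add(3, -5), -5))), Pow(S, -1)) = Mul(Mul(Rational(-1, 7), Mul(Add(3, -5), -5)), Pow(Rational(1, 39950), -1)) = Mul(Mul(Rational(-1, 7), Mul(-2, -5)), 39950) = Mul(Mul(Rational(-1, 7), 10), 39950) = Mul(Rational(-10, 7), 39950) = Rational(-399500, 7)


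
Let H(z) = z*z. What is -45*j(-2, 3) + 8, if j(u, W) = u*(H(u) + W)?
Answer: 638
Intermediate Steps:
H(z) = z²
j(u, W) = u*(W + u²) (j(u, W) = u*(u² + W) = u*(W + u²))
-45*j(-2, 3) + 8 = -(-90)*(3 + (-2)²) + 8 = -(-90)*(3 + 4) + 8 = -(-90)*7 + 8 = -45*(-14) + 8 = 630 + 8 = 638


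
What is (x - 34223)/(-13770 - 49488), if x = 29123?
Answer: 850/10543 ≈ 0.080622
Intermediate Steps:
(x - 34223)/(-13770 - 49488) = (29123 - 34223)/(-13770 - 49488) = -5100/(-63258) = -5100*(-1/63258) = 850/10543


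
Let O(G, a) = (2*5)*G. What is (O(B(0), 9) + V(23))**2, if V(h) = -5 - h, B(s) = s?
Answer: 784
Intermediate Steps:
O(G, a) = 10*G
(O(B(0), 9) + V(23))**2 = (10*0 + (-5 - 1*23))**2 = (0 + (-5 - 23))**2 = (0 - 28)**2 = (-28)**2 = 784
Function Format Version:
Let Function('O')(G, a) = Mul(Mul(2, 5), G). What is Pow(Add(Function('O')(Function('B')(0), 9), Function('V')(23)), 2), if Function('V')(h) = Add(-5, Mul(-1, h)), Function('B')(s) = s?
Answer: 784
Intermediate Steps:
Function('O')(G, a) = Mul(10, G)
Pow(Add(Function('O')(Function('B')(0), 9), Function('V')(23)), 2) = Pow(Add(Mul(10, 0), Add(-5, Mul(-1, 23))), 2) = Pow(Add(0, Add(-5, -23)), 2) = Pow(Add(0, -28), 2) = Pow(-28, 2) = 784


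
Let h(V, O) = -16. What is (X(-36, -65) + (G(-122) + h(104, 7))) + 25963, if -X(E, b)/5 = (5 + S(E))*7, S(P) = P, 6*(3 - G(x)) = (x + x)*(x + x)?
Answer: 51337/3 ≈ 17112.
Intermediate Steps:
G(x) = 3 - 2*x²/3 (G(x) = 3 - (x + x)*(x + x)/6 = 3 - 2*x*2*x/6 = 3 - 2*x²/3)
X(E, b) = -175 - 35*E (X(E, b) = -5*(5 + E)*7 = -5*(35 + 7*E) = -175 - 35*E)
(X(-36, -65) + (G(-122) + h(104, 7))) + 25963 = ((-175 - 35*(-36)) + ((3 - ⅔*(-122)²) - 16)) + 25963 = ((-175 + 1260) + ((3 - ⅔*14884) - 16)) + 25963 = (1085 + ((3 - 29768/3) - 16)) + 25963 = (1085 + (-29759/3 - 16)) + 25963 = (1085 - 29807/3) + 25963 = -26552/3 + 25963 = 51337/3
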